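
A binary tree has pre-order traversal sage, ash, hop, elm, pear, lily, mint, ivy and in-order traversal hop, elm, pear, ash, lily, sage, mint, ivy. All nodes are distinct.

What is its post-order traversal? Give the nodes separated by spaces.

pear elm hop lily ash ivy mint sage

The first element of pre-order is the root; it splits in-order into left and right subtrees.
Root sage: left subtree has 5 nodes {hop, elm, pear, ash, lily}, right has 2 {mint, ivy}.
  Root ash: left subtree has 3 nodes {hop, elm, pear}, right has 1 {lily}.
    Root hop: left subtree has 0 nodes { }, right has 2 {elm, pear}.
      Root elm: left subtree has 0 nodes { }, right has 1 {pear}.
  Root mint: left subtree has 0 nodes { }, right has 1 {ivy}.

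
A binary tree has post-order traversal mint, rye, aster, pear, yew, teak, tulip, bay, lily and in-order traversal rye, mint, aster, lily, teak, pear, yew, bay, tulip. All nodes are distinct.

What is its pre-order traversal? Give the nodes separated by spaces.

The last element of post-order is the root; it splits in-order into left and right subtrees.
Root lily: left subtree has 3 nodes {rye, mint, aster}, right has 5 {teak, pear, yew, bay, tulip}.
  Root aster: left subtree has 2 nodes {rye, mint}, right has 0 { }.
    Root rye: left subtree has 0 nodes { }, right has 1 {mint}.
  Root bay: left subtree has 3 nodes {teak, pear, yew}, right has 1 {tulip}.
    Root teak: left subtree has 0 nodes { }, right has 2 {pear, yew}.
      Root yew: left subtree has 1 node {pear}, right has 0 { }.

lily aster rye mint bay teak yew pear tulip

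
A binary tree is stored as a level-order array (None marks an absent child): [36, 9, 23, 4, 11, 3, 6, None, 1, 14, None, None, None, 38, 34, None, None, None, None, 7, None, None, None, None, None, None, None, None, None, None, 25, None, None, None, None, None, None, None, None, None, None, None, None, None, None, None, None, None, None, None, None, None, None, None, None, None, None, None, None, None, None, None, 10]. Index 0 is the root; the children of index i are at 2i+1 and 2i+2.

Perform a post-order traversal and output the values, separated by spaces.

1 4 7 14 11 9 3 38 10 25 34 6 23 36

Post-order visits the left subtree, then the right subtree, then the node.
At 36: go left to 9.
  At 9: go left to 4.
    At 4: no left child.
    At 4: go right to 1.
      1 is a leaf — visit 1.
    Visit 4.
  At 9: go right to 11.
    At 11: go left to 14.
      At 14: go left to 7.
        7 is a leaf — visit 7.
      At 14: no right child.
      Visit 14.
    At 11: no right child.
    Visit 11.
  Visit 9.
At 36: go right to 23.
  At 23: go left to 3.
    3 is a leaf — visit 3.
  At 23: go right to 6.
    At 6: go left to 38.
      38 is a leaf — visit 38.
    At 6: go right to 34.
      At 34: no left child.
      At 34: go right to 25.
        At 25: no left child.
        At 25: go right to 10.
          10 is a leaf — visit 10.
        Visit 25.
      Visit 34.
    Visit 6.
  Visit 23.
Visit 36.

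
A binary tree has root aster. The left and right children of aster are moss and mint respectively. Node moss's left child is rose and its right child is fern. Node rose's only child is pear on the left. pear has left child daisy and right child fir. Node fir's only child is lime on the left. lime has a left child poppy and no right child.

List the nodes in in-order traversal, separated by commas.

In-order visits the left subtree, then the node, then the right subtree.
At aster: go left to moss.
  At moss: go left to rose.
    At rose: go left to pear.
      At pear: go left to daisy.
        daisy is a leaf — visit daisy.
      Visit pear.
      At pear: go right to fir.
        At fir: go left to lime.
          At lime: go left to poppy.
            poppy is a leaf — visit poppy.
          Visit lime.
          At lime: no right child.
        Visit fir.
        At fir: no right child.
    Visit rose.
    At rose: no right child.
  Visit moss.
  At moss: go right to fern.
    fern is a leaf — visit fern.
Visit aster.
At aster: go right to mint.
  mint is a leaf — visit mint.

daisy, pear, poppy, lime, fir, rose, moss, fern, aster, mint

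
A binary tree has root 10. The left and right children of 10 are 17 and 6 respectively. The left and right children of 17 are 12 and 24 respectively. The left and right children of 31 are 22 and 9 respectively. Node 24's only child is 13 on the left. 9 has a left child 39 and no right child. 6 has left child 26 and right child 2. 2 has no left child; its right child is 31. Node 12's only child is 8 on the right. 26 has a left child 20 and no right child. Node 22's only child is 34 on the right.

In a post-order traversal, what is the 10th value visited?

Post-order visits the left subtree, then the right subtree, then the node.
At 10: go left to 17.
  At 17: go left to 12.
    At 12: no left child.
    At 12: go right to 8.
      8 is a leaf — visit 8.
    Visit 12.
  At 17: go right to 24.
    At 24: go left to 13.
      13 is a leaf — visit 13.
    At 24: no right child.
    Visit 24.
  Visit 17.
At 10: go right to 6.
  At 6: go left to 26.
    At 26: go left to 20.
      20 is a leaf — visit 20.
    At 26: no right child.
    Visit 26.
  At 6: go right to 2.
    At 2: no left child.
    At 2: go right to 31.
      At 31: go left to 22.
        At 22: no left child.
        At 22: go right to 34.
          34 is a leaf — visit 34.
        Visit 22.
      At 31: go right to 9.
        At 9: go left to 39.
          39 is a leaf — visit 39.
        At 9: no right child.
        Visit 9.
      Visit 31.
    Visit 2.
  Visit 6.
Visit 10.
Full post-order sequence: 8, 12, 13, 24, 17, 20, 26, 34, 22, 39, 9, 31, 2, 6, 10.

39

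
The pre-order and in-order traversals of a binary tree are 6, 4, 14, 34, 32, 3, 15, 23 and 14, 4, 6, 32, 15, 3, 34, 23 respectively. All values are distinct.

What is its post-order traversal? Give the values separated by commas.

14, 4, 15, 3, 32, 23, 34, 6

The first element of pre-order is the root; it splits in-order into left and right subtrees.
Root 6: left subtree has 2 nodes {14, 4}, right has 5 {32, 15, 3, 34, 23}.
  Root 4: left subtree has 1 node {14}, right has 0 { }.
  Root 34: left subtree has 3 nodes {32, 15, 3}, right has 1 {23}.
    Root 32: left subtree has 0 nodes { }, right has 2 {15, 3}.
      Root 3: left subtree has 1 node {15}, right has 0 { }.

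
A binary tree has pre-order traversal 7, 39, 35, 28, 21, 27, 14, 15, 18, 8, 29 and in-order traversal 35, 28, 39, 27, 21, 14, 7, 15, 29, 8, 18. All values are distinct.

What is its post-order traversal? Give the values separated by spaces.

The first element of pre-order is the root; it splits in-order into left and right subtrees.
Root 7: left subtree has 6 nodes {35, 28, 39, 27, 21, 14}, right has 4 {15, 29, 8, 18}.
  Root 39: left subtree has 2 nodes {35, 28}, right has 3 {27, 21, 14}.
    Root 35: left subtree has 0 nodes { }, right has 1 {28}.
    Root 21: left subtree has 1 node {27}, right has 1 {14}.
  Root 15: left subtree has 0 nodes { }, right has 3 {29, 8, 18}.
    Root 18: left subtree has 2 nodes {29, 8}, right has 0 { }.
      Root 8: left subtree has 1 node {29}, right has 0 { }.

28 35 27 14 21 39 29 8 18 15 7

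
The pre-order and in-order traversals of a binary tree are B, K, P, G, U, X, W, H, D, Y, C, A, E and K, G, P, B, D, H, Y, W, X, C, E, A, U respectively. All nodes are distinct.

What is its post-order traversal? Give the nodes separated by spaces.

G P K D Y H W E A C X U B

The first element of pre-order is the root; it splits in-order into left and right subtrees.
Root B: left subtree has 3 nodes {K, G, P}, right has 9 {D, H, Y, W, X, C, E, A, U}.
  Root K: left subtree has 0 nodes { }, right has 2 {G, P}.
    Root P: left subtree has 1 node {G}, right has 0 { }.
  Root U: left subtree has 8 nodes {D, H, Y, W, X, C, E, A}, right has 0 { }.
    Root X: left subtree has 4 nodes {D, H, Y, W}, right has 3 {C, E, A}.
      Root W: left subtree has 3 nodes {D, H, Y}, right has 0 { }.
        Root H: left subtree has 1 node {D}, right has 1 {Y}.
      Root C: left subtree has 0 nodes { }, right has 2 {E, A}.
        Root A: left subtree has 1 node {E}, right has 0 { }.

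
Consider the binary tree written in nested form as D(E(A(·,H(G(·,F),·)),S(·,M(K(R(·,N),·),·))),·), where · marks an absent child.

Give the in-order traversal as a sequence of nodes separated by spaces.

In-order visits the left subtree, then the node, then the right subtree.
At D: go left to E.
  At E: go left to A.
    At A: no left child.
    Visit A.
    At A: go right to H.
      At H: go left to G.
        At G: no left child.
        Visit G.
        At G: go right to F.
          F is a leaf — visit F.
      Visit H.
      At H: no right child.
  Visit E.
  At E: go right to S.
    At S: no left child.
    Visit S.
    At S: go right to M.
      At M: go left to K.
        At K: go left to R.
          At R: no left child.
          Visit R.
          At R: go right to N.
            N is a leaf — visit N.
        Visit K.
        At K: no right child.
      Visit M.
      At M: no right child.
Visit D.
At D: no right child.

A G F H E S R N K M D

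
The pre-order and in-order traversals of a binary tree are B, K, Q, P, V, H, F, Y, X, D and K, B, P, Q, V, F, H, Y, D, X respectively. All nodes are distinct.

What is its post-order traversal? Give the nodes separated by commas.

K, P, F, D, X, Y, H, V, Q, B

The first element of pre-order is the root; it splits in-order into left and right subtrees.
Root B: left subtree has 1 node {K}, right has 8 {P, Q, V, F, H, Y, D, X}.
  Root Q: left subtree has 1 node {P}, right has 6 {V, F, H, Y, D, X}.
    Root V: left subtree has 0 nodes { }, right has 5 {F, H, Y, D, X}.
      Root H: left subtree has 1 node {F}, right has 3 {Y, D, X}.
        Root Y: left subtree has 0 nodes { }, right has 2 {D, X}.
          Root X: left subtree has 1 node {D}, right has 0 { }.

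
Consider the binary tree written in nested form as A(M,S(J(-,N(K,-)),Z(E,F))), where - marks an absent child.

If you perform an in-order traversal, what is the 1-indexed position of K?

In-order visits the left subtree, then the node, then the right subtree.
At A: go left to M.
  M is a leaf — visit M.
Visit A.
At A: go right to S.
  At S: go left to J.
    At J: no left child.
    Visit J.
    At J: go right to N.
      At N: go left to K.
        K is a leaf — visit K.
      Visit N.
      At N: no right child.
  Visit S.
  At S: go right to Z.
    At Z: go left to E.
      E is a leaf — visit E.
    Visit Z.
    At Z: go right to F.
      F is a leaf — visit F.
Full in-order sequence: M, A, J, K, N, S, E, Z, F.

4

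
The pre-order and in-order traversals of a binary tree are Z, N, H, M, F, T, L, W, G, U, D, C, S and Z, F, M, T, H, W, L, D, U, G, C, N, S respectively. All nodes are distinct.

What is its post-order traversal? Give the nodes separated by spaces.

F T M W D U C G L H S N Z

The first element of pre-order is the root; it splits in-order into left and right subtrees.
Root Z: left subtree has 0 nodes { }, right has 12 {F, M, T, H, W, L, D, U, G, C, N, S}.
  Root N: left subtree has 10 nodes {F, M, T, H, W, L, D, U, G, C}, right has 1 {S}.
    Root H: left subtree has 3 nodes {F, M, T}, right has 6 {W, L, D, U, G, C}.
      Root M: left subtree has 1 node {F}, right has 1 {T}.
      Root L: left subtree has 1 node {W}, right has 4 {D, U, G, C}.
        Root G: left subtree has 2 nodes {D, U}, right has 1 {C}.
          Root U: left subtree has 1 node {D}, right has 0 { }.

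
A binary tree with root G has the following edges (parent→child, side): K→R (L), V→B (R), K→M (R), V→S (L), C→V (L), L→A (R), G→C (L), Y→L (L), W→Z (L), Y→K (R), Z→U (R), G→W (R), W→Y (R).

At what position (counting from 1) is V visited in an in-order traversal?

2

In-order visits the left subtree, then the node, then the right subtree.
At G: go left to C.
  At C: go left to V.
    At V: go left to S.
      S is a leaf — visit S.
    Visit V.
    At V: go right to B.
      B is a leaf — visit B.
  Visit C.
  At C: no right child.
Visit G.
At G: go right to W.
  At W: go left to Z.
    At Z: no left child.
    Visit Z.
    At Z: go right to U.
      U is a leaf — visit U.
  Visit W.
  At W: go right to Y.
    At Y: go left to L.
      At L: no left child.
      Visit L.
      At L: go right to A.
        A is a leaf — visit A.
    Visit Y.
    At Y: go right to K.
      At K: go left to R.
        R is a leaf — visit R.
      Visit K.
      At K: go right to M.
        M is a leaf — visit M.
Full in-order sequence: S, V, B, C, G, Z, U, W, L, A, Y, R, K, M.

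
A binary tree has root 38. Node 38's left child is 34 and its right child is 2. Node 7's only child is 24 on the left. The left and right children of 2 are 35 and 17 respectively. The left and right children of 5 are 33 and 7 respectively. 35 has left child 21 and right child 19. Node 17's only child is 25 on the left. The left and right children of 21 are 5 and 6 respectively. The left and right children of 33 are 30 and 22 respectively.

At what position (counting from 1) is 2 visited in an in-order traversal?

In-order visits the left subtree, then the node, then the right subtree.
At 38: go left to 34.
  34 is a leaf — visit 34.
Visit 38.
At 38: go right to 2.
  At 2: go left to 35.
    At 35: go left to 21.
      At 21: go left to 5.
        At 5: go left to 33.
          At 33: go left to 30.
            30 is a leaf — visit 30.
          Visit 33.
          At 33: go right to 22.
            22 is a leaf — visit 22.
        Visit 5.
        At 5: go right to 7.
          At 7: go left to 24.
            24 is a leaf — visit 24.
          Visit 7.
          At 7: no right child.
      Visit 21.
      At 21: go right to 6.
        6 is a leaf — visit 6.
    Visit 35.
    At 35: go right to 19.
      19 is a leaf — visit 19.
  Visit 2.
  At 2: go right to 17.
    At 17: go left to 25.
      25 is a leaf — visit 25.
    Visit 17.
    At 17: no right child.
Full in-order sequence: 34, 38, 30, 33, 22, 5, 24, 7, 21, 6, 35, 19, 2, 25, 17.

13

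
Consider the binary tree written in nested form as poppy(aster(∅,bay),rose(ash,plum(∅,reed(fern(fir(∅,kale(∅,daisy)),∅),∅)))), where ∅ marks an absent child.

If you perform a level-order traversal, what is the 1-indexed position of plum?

Level-order visits nodes level by level from the root, left to right within each level.
Level 0: poppy
Level 1: aster, rose
Level 2: bay, ash, plum
Level 3: reed
Level 4: fern
Level 5: fir
Level 6: kale
Level 7: daisy
Full level-order sequence: poppy, aster, rose, bay, ash, plum, reed, fern, fir, kale, daisy.

6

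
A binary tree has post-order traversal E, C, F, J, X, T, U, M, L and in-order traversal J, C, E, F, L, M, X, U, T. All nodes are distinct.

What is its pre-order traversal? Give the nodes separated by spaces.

L J F C E M U X T

The last element of post-order is the root; it splits in-order into left and right subtrees.
Root L: left subtree has 4 nodes {J, C, E, F}, right has 4 {M, X, U, T}.
  Root J: left subtree has 0 nodes { }, right has 3 {C, E, F}.
    Root F: left subtree has 2 nodes {C, E}, right has 0 { }.
      Root C: left subtree has 0 nodes { }, right has 1 {E}.
  Root M: left subtree has 0 nodes { }, right has 3 {X, U, T}.
    Root U: left subtree has 1 node {X}, right has 1 {T}.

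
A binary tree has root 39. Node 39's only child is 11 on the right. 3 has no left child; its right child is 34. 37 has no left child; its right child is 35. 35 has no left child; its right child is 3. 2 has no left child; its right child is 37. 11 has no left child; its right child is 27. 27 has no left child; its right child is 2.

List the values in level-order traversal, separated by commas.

Level-order visits nodes level by level from the root, left to right within each level.
Level 0: 39
Level 1: 11
Level 2: 27
Level 3: 2
Level 4: 37
Level 5: 35
Level 6: 3
Level 7: 34

39, 11, 27, 2, 37, 35, 3, 34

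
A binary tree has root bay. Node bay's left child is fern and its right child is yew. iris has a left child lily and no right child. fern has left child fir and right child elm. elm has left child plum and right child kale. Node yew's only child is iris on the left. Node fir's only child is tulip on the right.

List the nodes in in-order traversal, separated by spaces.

fir tulip fern plum elm kale bay lily iris yew

In-order visits the left subtree, then the node, then the right subtree.
At bay: go left to fern.
  At fern: go left to fir.
    At fir: no left child.
    Visit fir.
    At fir: go right to tulip.
      tulip is a leaf — visit tulip.
  Visit fern.
  At fern: go right to elm.
    At elm: go left to plum.
      plum is a leaf — visit plum.
    Visit elm.
    At elm: go right to kale.
      kale is a leaf — visit kale.
Visit bay.
At bay: go right to yew.
  At yew: go left to iris.
    At iris: go left to lily.
      lily is a leaf — visit lily.
    Visit iris.
    At iris: no right child.
  Visit yew.
  At yew: no right child.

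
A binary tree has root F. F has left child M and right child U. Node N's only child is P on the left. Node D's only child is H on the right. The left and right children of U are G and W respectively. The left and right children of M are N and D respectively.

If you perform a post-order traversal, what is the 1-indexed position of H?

3

Post-order visits the left subtree, then the right subtree, then the node.
At F: go left to M.
  At M: go left to N.
    At N: go left to P.
      P is a leaf — visit P.
    At N: no right child.
    Visit N.
  At M: go right to D.
    At D: no left child.
    At D: go right to H.
      H is a leaf — visit H.
    Visit D.
  Visit M.
At F: go right to U.
  At U: go left to G.
    G is a leaf — visit G.
  At U: go right to W.
    W is a leaf — visit W.
  Visit U.
Visit F.
Full post-order sequence: P, N, H, D, M, G, W, U, F.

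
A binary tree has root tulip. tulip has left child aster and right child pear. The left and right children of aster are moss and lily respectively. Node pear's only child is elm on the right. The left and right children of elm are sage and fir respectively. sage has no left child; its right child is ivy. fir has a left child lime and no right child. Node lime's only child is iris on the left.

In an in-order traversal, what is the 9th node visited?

iris

In-order visits the left subtree, then the node, then the right subtree.
At tulip: go left to aster.
  At aster: go left to moss.
    moss is a leaf — visit moss.
  Visit aster.
  At aster: go right to lily.
    lily is a leaf — visit lily.
Visit tulip.
At tulip: go right to pear.
  At pear: no left child.
  Visit pear.
  At pear: go right to elm.
    At elm: go left to sage.
      At sage: no left child.
      Visit sage.
      At sage: go right to ivy.
        ivy is a leaf — visit ivy.
    Visit elm.
    At elm: go right to fir.
      At fir: go left to lime.
        At lime: go left to iris.
          iris is a leaf — visit iris.
        Visit lime.
        At lime: no right child.
      Visit fir.
      At fir: no right child.
Full in-order sequence: moss, aster, lily, tulip, pear, sage, ivy, elm, iris, lime, fir.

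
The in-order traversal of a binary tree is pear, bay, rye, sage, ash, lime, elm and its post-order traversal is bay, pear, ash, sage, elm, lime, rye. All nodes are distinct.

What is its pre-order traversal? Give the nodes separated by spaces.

The last element of post-order is the root; it splits in-order into left and right subtrees.
Root rye: left subtree has 2 nodes {pear, bay}, right has 4 {sage, ash, lime, elm}.
  Root pear: left subtree has 0 nodes { }, right has 1 {bay}.
  Root lime: left subtree has 2 nodes {sage, ash}, right has 1 {elm}.
    Root sage: left subtree has 0 nodes { }, right has 1 {ash}.

rye pear bay lime sage ash elm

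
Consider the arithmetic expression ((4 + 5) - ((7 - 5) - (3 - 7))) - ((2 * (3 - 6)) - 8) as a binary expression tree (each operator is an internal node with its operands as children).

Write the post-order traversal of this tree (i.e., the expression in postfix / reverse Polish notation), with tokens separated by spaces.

4 5 + 7 5 - 3 7 - - - 2 3 6 - * 8 - -

Post-order on an expression tree gives postfix notation: for each operator, emit left operand, right operand, then the operator.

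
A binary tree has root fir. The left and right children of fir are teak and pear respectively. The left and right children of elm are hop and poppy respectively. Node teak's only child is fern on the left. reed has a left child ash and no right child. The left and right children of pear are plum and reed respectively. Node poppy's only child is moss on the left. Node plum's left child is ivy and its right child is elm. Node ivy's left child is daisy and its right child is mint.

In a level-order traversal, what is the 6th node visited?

reed

Level-order visits nodes level by level from the root, left to right within each level.
Level 0: fir
Level 1: teak, pear
Level 2: fern, plum, reed
Level 3: ivy, elm, ash
Level 4: daisy, mint, hop, poppy
Level 5: moss
Full level-order sequence: fir, teak, pear, fern, plum, reed, ivy, elm, ash, daisy, mint, hop, poppy, moss.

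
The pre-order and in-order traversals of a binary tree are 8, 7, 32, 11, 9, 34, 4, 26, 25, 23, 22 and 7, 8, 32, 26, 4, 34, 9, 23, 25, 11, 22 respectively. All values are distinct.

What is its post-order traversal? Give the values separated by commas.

7, 26, 4, 34, 23, 25, 9, 22, 11, 32, 8

The first element of pre-order is the root; it splits in-order into left and right subtrees.
Root 8: left subtree has 1 node {7}, right has 9 {32, 26, 4, 34, 9, 23, 25, 11, 22}.
  Root 32: left subtree has 0 nodes { }, right has 8 {26, 4, 34, 9, 23, 25, 11, 22}.
    Root 11: left subtree has 6 nodes {26, 4, 34, 9, 23, 25}, right has 1 {22}.
      Root 9: left subtree has 3 nodes {26, 4, 34}, right has 2 {23, 25}.
        Root 34: left subtree has 2 nodes {26, 4}, right has 0 { }.
          Root 4: left subtree has 1 node {26}, right has 0 { }.
        Root 25: left subtree has 1 node {23}, right has 0 { }.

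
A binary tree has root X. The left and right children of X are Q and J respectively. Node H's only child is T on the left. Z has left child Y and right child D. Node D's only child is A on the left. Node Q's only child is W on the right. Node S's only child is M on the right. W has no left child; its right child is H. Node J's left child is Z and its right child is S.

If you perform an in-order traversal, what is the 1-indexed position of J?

10

In-order visits the left subtree, then the node, then the right subtree.
At X: go left to Q.
  At Q: no left child.
  Visit Q.
  At Q: go right to W.
    At W: no left child.
    Visit W.
    At W: go right to H.
      At H: go left to T.
        T is a leaf — visit T.
      Visit H.
      At H: no right child.
Visit X.
At X: go right to J.
  At J: go left to Z.
    At Z: go left to Y.
      Y is a leaf — visit Y.
    Visit Z.
    At Z: go right to D.
      At D: go left to A.
        A is a leaf — visit A.
      Visit D.
      At D: no right child.
  Visit J.
  At J: go right to S.
    At S: no left child.
    Visit S.
    At S: go right to M.
      M is a leaf — visit M.
Full in-order sequence: Q, W, T, H, X, Y, Z, A, D, J, S, M.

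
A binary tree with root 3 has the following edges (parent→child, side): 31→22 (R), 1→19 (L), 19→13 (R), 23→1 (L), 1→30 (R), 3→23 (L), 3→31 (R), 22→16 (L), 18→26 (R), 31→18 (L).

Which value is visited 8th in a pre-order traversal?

18

Pre-order visits the node, then its left subtree, then its right subtree.
Visit 3.
At 3: go left to 23.
  Visit 23.
  At 23: go left to 1.
    Visit 1.
    At 1: go left to 19.
      Visit 19.
      At 19: no left child.
      At 19: go right to 13.
        13 is a leaf — visit 13.
    At 1: go right to 30.
      30 is a leaf — visit 30.
  At 23: no right child.
At 3: go right to 31.
  Visit 31.
  At 31: go left to 18.
    Visit 18.
    At 18: no left child.
    At 18: go right to 26.
      26 is a leaf — visit 26.
  At 31: go right to 22.
    Visit 22.
    At 22: go left to 16.
      16 is a leaf — visit 16.
    At 22: no right child.
Full pre-order sequence: 3, 23, 1, 19, 13, 30, 31, 18, 26, 22, 16.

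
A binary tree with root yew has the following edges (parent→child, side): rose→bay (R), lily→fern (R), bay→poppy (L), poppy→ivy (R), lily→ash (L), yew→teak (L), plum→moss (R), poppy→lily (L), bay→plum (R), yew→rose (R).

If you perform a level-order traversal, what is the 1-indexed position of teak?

2

Level-order visits nodes level by level from the root, left to right within each level.
Level 0: yew
Level 1: teak, rose
Level 2: bay
Level 3: poppy, plum
Level 4: lily, ivy, moss
Level 5: ash, fern
Full level-order sequence: yew, teak, rose, bay, poppy, plum, lily, ivy, moss, ash, fern.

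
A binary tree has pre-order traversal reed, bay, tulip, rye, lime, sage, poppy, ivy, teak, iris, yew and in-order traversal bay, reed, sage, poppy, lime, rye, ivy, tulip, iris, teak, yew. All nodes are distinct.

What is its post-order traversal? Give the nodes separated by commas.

bay, poppy, sage, lime, ivy, rye, iris, yew, teak, tulip, reed

The first element of pre-order is the root; it splits in-order into left and right subtrees.
Root reed: left subtree has 1 node {bay}, right has 9 {sage, poppy, lime, rye, ivy, tulip, iris, teak, yew}.
  Root tulip: left subtree has 5 nodes {sage, poppy, lime, rye, ivy}, right has 3 {iris, teak, yew}.
    Root rye: left subtree has 3 nodes {sage, poppy, lime}, right has 1 {ivy}.
      Root lime: left subtree has 2 nodes {sage, poppy}, right has 0 { }.
        Root sage: left subtree has 0 nodes { }, right has 1 {poppy}.
    Root teak: left subtree has 1 node {iris}, right has 1 {yew}.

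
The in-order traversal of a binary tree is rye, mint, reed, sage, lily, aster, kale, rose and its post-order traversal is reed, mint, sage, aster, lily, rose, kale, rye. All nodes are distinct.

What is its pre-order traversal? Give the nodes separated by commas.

rye, kale, lily, sage, mint, reed, aster, rose

The last element of post-order is the root; it splits in-order into left and right subtrees.
Root rye: left subtree has 0 nodes { }, right has 7 {mint, reed, sage, lily, aster, kale, rose}.
  Root kale: left subtree has 5 nodes {mint, reed, sage, lily, aster}, right has 1 {rose}.
    Root lily: left subtree has 3 nodes {mint, reed, sage}, right has 1 {aster}.
      Root sage: left subtree has 2 nodes {mint, reed}, right has 0 { }.
        Root mint: left subtree has 0 nodes { }, right has 1 {reed}.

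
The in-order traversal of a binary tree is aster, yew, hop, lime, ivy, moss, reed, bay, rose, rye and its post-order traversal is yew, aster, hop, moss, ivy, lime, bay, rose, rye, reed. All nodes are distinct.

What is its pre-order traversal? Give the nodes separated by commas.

reed, lime, hop, aster, yew, ivy, moss, rye, rose, bay

The last element of post-order is the root; it splits in-order into left and right subtrees.
Root reed: left subtree has 6 nodes {aster, yew, hop, lime, ivy, moss}, right has 3 {bay, rose, rye}.
  Root lime: left subtree has 3 nodes {aster, yew, hop}, right has 2 {ivy, moss}.
    Root hop: left subtree has 2 nodes {aster, yew}, right has 0 { }.
      Root aster: left subtree has 0 nodes { }, right has 1 {yew}.
    Root ivy: left subtree has 0 nodes { }, right has 1 {moss}.
  Root rye: left subtree has 2 nodes {bay, rose}, right has 0 { }.
    Root rose: left subtree has 1 node {bay}, right has 0 { }.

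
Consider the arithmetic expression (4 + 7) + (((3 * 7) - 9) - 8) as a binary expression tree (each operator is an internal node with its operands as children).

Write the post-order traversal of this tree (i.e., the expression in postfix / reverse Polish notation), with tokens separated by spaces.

4 7 + 3 7 * 9 - 8 - +

Post-order on an expression tree gives postfix notation: for each operator, emit left operand, right operand, then the operator.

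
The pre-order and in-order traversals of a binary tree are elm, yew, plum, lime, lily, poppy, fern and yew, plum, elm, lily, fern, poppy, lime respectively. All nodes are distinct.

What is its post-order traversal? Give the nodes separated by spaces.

The first element of pre-order is the root; it splits in-order into left and right subtrees.
Root elm: left subtree has 2 nodes {yew, plum}, right has 4 {lily, fern, poppy, lime}.
  Root yew: left subtree has 0 nodes { }, right has 1 {plum}.
  Root lime: left subtree has 3 nodes {lily, fern, poppy}, right has 0 { }.
    Root lily: left subtree has 0 nodes { }, right has 2 {fern, poppy}.
      Root poppy: left subtree has 1 node {fern}, right has 0 { }.

plum yew fern poppy lily lime elm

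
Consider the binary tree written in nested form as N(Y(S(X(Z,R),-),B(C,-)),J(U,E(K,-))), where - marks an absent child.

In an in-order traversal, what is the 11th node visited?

K

In-order visits the left subtree, then the node, then the right subtree.
At N: go left to Y.
  At Y: go left to S.
    At S: go left to X.
      At X: go left to Z.
        Z is a leaf — visit Z.
      Visit X.
      At X: go right to R.
        R is a leaf — visit R.
    Visit S.
    At S: no right child.
  Visit Y.
  At Y: go right to B.
    At B: go left to C.
      C is a leaf — visit C.
    Visit B.
    At B: no right child.
Visit N.
At N: go right to J.
  At J: go left to U.
    U is a leaf — visit U.
  Visit J.
  At J: go right to E.
    At E: go left to K.
      K is a leaf — visit K.
    Visit E.
    At E: no right child.
Full in-order sequence: Z, X, R, S, Y, C, B, N, U, J, K, E.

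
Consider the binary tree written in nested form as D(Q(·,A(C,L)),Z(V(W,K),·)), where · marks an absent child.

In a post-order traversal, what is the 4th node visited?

Q

Post-order visits the left subtree, then the right subtree, then the node.
At D: go left to Q.
  At Q: no left child.
  At Q: go right to A.
    At A: go left to C.
      C is a leaf — visit C.
    At A: go right to L.
      L is a leaf — visit L.
    Visit A.
  Visit Q.
At D: go right to Z.
  At Z: go left to V.
    At V: go left to W.
      W is a leaf — visit W.
    At V: go right to K.
      K is a leaf — visit K.
    Visit V.
  At Z: no right child.
  Visit Z.
Visit D.
Full post-order sequence: C, L, A, Q, W, K, V, Z, D.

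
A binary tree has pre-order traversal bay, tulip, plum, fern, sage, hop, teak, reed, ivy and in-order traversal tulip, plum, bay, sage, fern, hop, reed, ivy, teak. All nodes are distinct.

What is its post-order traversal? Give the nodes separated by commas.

plum, tulip, sage, ivy, reed, teak, hop, fern, bay

The first element of pre-order is the root; it splits in-order into left and right subtrees.
Root bay: left subtree has 2 nodes {tulip, plum}, right has 6 {sage, fern, hop, reed, ivy, teak}.
  Root tulip: left subtree has 0 nodes { }, right has 1 {plum}.
  Root fern: left subtree has 1 node {sage}, right has 4 {hop, reed, ivy, teak}.
    Root hop: left subtree has 0 nodes { }, right has 3 {reed, ivy, teak}.
      Root teak: left subtree has 2 nodes {reed, ivy}, right has 0 { }.
        Root reed: left subtree has 0 nodes { }, right has 1 {ivy}.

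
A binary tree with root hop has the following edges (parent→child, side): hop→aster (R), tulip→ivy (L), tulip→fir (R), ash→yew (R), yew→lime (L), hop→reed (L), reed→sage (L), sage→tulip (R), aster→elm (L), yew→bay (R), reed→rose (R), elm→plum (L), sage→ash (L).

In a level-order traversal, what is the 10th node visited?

yew

Level-order visits nodes level by level from the root, left to right within each level.
Level 0: hop
Level 1: reed, aster
Level 2: sage, rose, elm
Level 3: ash, tulip, plum
Level 4: yew, ivy, fir
Level 5: lime, bay
Full level-order sequence: hop, reed, aster, sage, rose, elm, ash, tulip, plum, yew, ivy, fir, lime, bay.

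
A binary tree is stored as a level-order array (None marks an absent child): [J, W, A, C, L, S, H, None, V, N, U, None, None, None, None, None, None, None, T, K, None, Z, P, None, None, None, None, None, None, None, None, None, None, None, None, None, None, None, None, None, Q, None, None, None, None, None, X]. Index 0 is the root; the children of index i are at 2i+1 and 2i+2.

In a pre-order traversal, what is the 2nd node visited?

Pre-order visits the node, then its left subtree, then its right subtree.
Visit J.
At J: go left to W.
  Visit W.
  At W: go left to C.
    Visit C.
    At C: no left child.
    At C: go right to V.
      Visit V.
      At V: no left child.
      At V: go right to T.
        T is a leaf — visit T.
  At W: go right to L.
    Visit L.
    At L: go left to N.
      Visit N.
      At N: go left to K.
        Visit K.
        At K: no left child.
        At K: go right to Q.
          Q is a leaf — visit Q.
      At N: no right child.
    At L: go right to U.
      Visit U.
      At U: go left to Z.
        Z is a leaf — visit Z.
      At U: go right to P.
        Visit P.
        At P: no left child.
        At P: go right to X.
          X is a leaf — visit X.
At J: go right to A.
  Visit A.
  At A: go left to S.
    S is a leaf — visit S.
  At A: go right to H.
    H is a leaf — visit H.
Full pre-order sequence: J, W, C, V, T, L, N, K, Q, U, Z, P, X, A, S, H.

W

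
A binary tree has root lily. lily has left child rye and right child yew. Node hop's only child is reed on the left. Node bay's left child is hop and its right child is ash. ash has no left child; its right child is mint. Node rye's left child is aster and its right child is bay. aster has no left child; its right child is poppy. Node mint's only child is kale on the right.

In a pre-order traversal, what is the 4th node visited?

poppy

Pre-order visits the node, then its left subtree, then its right subtree.
Visit lily.
At lily: go left to rye.
  Visit rye.
  At rye: go left to aster.
    Visit aster.
    At aster: no left child.
    At aster: go right to poppy.
      poppy is a leaf — visit poppy.
  At rye: go right to bay.
    Visit bay.
    At bay: go left to hop.
      Visit hop.
      At hop: go left to reed.
        reed is a leaf — visit reed.
      At hop: no right child.
    At bay: go right to ash.
      Visit ash.
      At ash: no left child.
      At ash: go right to mint.
        Visit mint.
        At mint: no left child.
        At mint: go right to kale.
          kale is a leaf — visit kale.
At lily: go right to yew.
  yew is a leaf — visit yew.
Full pre-order sequence: lily, rye, aster, poppy, bay, hop, reed, ash, mint, kale, yew.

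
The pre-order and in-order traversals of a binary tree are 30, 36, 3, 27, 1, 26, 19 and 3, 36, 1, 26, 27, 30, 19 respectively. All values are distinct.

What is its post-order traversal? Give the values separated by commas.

3, 26, 1, 27, 36, 19, 30

The first element of pre-order is the root; it splits in-order into left and right subtrees.
Root 30: left subtree has 5 nodes {3, 36, 1, 26, 27}, right has 1 {19}.
  Root 36: left subtree has 1 node {3}, right has 3 {1, 26, 27}.
    Root 27: left subtree has 2 nodes {1, 26}, right has 0 { }.
      Root 1: left subtree has 0 nodes { }, right has 1 {26}.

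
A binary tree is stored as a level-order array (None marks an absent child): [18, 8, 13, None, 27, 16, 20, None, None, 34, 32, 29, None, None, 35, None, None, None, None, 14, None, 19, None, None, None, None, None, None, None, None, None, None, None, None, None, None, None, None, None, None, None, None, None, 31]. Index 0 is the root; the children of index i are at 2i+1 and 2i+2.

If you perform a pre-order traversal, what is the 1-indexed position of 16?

Pre-order visits the node, then its left subtree, then its right subtree.
Visit 18.
At 18: go left to 8.
  Visit 8.
  At 8: no left child.
  At 8: go right to 27.
    Visit 27.
    At 27: go left to 34.
      Visit 34.
      At 34: go left to 14.
        14 is a leaf — visit 14.
      At 34: no right child.
    At 27: go right to 32.
      Visit 32.
      At 32: go left to 19.
        Visit 19.
        At 19: go left to 31.
          31 is a leaf — visit 31.
        At 19: no right child.
      At 32: no right child.
At 18: go right to 13.
  Visit 13.
  At 13: go left to 16.
    Visit 16.
    At 16: go left to 29.
      29 is a leaf — visit 29.
    At 16: no right child.
  At 13: go right to 20.
    Visit 20.
    At 20: no left child.
    At 20: go right to 35.
      35 is a leaf — visit 35.
Full pre-order sequence: 18, 8, 27, 34, 14, 32, 19, 31, 13, 16, 29, 20, 35.

10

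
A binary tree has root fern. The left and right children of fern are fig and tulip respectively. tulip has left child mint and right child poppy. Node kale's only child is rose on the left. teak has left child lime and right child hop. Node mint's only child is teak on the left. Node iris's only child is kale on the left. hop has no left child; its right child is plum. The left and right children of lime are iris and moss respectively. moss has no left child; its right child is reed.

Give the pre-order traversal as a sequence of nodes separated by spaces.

Pre-order visits the node, then its left subtree, then its right subtree.
Visit fern.
At fern: go left to fig.
  fig is a leaf — visit fig.
At fern: go right to tulip.
  Visit tulip.
  At tulip: go left to mint.
    Visit mint.
    At mint: go left to teak.
      Visit teak.
      At teak: go left to lime.
        Visit lime.
        At lime: go left to iris.
          Visit iris.
          At iris: go left to kale.
            Visit kale.
            At kale: go left to rose.
              rose is a leaf — visit rose.
            At kale: no right child.
          At iris: no right child.
        At lime: go right to moss.
          Visit moss.
          At moss: no left child.
          At moss: go right to reed.
            reed is a leaf — visit reed.
      At teak: go right to hop.
        Visit hop.
        At hop: no left child.
        At hop: go right to plum.
          plum is a leaf — visit plum.
    At mint: no right child.
  At tulip: go right to poppy.
    poppy is a leaf — visit poppy.

fern fig tulip mint teak lime iris kale rose moss reed hop plum poppy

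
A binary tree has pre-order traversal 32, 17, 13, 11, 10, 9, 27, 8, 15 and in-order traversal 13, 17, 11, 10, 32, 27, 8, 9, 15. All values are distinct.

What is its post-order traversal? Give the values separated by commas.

13, 10, 11, 17, 8, 27, 15, 9, 32

The first element of pre-order is the root; it splits in-order into left and right subtrees.
Root 32: left subtree has 4 nodes {13, 17, 11, 10}, right has 4 {27, 8, 9, 15}.
  Root 17: left subtree has 1 node {13}, right has 2 {11, 10}.
    Root 11: left subtree has 0 nodes { }, right has 1 {10}.
  Root 9: left subtree has 2 nodes {27, 8}, right has 1 {15}.
    Root 27: left subtree has 0 nodes { }, right has 1 {8}.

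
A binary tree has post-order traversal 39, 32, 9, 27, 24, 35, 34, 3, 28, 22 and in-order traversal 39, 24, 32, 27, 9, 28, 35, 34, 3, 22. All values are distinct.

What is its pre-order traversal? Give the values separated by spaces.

The last element of post-order is the root; it splits in-order into left and right subtrees.
Root 22: left subtree has 9 nodes {39, 24, 32, 27, 9, 28, 35, 34, 3}, right has 0 { }.
  Root 28: left subtree has 5 nodes {39, 24, 32, 27, 9}, right has 3 {35, 34, 3}.
    Root 24: left subtree has 1 node {39}, right has 3 {32, 27, 9}.
      Root 27: left subtree has 1 node {32}, right has 1 {9}.
    Root 3: left subtree has 2 nodes {35, 34}, right has 0 { }.
      Root 34: left subtree has 1 node {35}, right has 0 { }.

22 28 24 39 27 32 9 3 34 35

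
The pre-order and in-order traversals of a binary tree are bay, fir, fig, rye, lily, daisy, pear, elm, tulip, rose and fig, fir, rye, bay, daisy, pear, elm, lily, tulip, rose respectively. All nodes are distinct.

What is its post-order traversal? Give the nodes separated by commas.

fig, rye, fir, elm, pear, daisy, rose, tulip, lily, bay

The first element of pre-order is the root; it splits in-order into left and right subtrees.
Root bay: left subtree has 3 nodes {fig, fir, rye}, right has 6 {daisy, pear, elm, lily, tulip, rose}.
  Root fir: left subtree has 1 node {fig}, right has 1 {rye}.
  Root lily: left subtree has 3 nodes {daisy, pear, elm}, right has 2 {tulip, rose}.
    Root daisy: left subtree has 0 nodes { }, right has 2 {pear, elm}.
      Root pear: left subtree has 0 nodes { }, right has 1 {elm}.
    Root tulip: left subtree has 0 nodes { }, right has 1 {rose}.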